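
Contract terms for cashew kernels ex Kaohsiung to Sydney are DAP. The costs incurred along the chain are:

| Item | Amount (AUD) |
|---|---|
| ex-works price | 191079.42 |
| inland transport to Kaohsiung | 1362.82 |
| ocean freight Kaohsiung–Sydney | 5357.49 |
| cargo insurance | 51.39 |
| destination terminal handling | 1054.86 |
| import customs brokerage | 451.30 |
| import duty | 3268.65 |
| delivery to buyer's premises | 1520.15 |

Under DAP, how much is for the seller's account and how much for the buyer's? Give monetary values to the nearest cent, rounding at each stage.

Seller: AUD 200426.13; buyer: AUD 3719.95

DAP: the seller bears all costs to the named destination except import duty and clearance.
Seller's account: goods 191079.42 + inland to port 1362.82 + freight 5357.49 + insurance 51.39 + destination terminal 1054.86 + delivery 1520.15 = 200426.13
Buyer's account: brokerage 451.30 + duty 3268.65 = 3719.95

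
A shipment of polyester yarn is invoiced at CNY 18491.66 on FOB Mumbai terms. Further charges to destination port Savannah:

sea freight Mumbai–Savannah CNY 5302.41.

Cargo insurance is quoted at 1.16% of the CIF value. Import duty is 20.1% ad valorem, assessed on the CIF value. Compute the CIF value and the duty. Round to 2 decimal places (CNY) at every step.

Let C be the CIF value. C = FOB price + freight + 1.16% × C
C − 1.16% × C = 18491.66 + 5302.41
0.9884 × C = 23794.07
C = 23794.07 / 0.9884 = 24073.32
Insurance premium = 1.16% × 24073.32 = 279.25
Import duty = 24073.32 × 20.1% = 4838.74

CIF value: CNY 24073.32; import duty: CNY 4838.74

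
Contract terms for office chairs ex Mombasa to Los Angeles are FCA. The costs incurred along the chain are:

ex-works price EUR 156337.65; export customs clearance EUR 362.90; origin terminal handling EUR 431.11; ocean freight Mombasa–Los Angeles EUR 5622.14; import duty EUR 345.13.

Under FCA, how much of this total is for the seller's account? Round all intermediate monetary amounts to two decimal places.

Seller's account: EUR 156700.55

FCA: the seller delivers export-cleared goods to the carrier; the buyer bears costs from that point.
Seller's account: goods 156337.65 + export clearance 362.90 = 156700.55
Buyer's account: origin terminal 431.11 + freight 5622.14 + duty 345.13 = 6398.38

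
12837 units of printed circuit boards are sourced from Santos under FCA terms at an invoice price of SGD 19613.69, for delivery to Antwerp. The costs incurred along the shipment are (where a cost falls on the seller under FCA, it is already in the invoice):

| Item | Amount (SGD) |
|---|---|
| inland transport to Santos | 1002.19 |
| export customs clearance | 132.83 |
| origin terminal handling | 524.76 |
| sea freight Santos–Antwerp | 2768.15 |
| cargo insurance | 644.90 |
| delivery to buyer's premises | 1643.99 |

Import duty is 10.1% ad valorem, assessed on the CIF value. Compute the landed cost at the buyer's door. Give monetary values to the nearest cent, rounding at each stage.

FCA: the seller delivers export-cleared goods to the carrier; the buyer bears costs from that point.
Already in the invoice (seller's account under FCA): inland to port, export clearance — exclude.
CIF value = FCA price + origin terminal + freight + insurance = 19613.69 + 524.76 + 2768.15 + 644.90 = 23551.50
Import duty = 23551.50 × 10.1% = 2378.70
Buyer bears: origin terminal 524.76 + freight 2768.15 + insurance 644.90 + delivery 1643.99 + duty 2378.70 = 7960.50
Landed cost = invoice 19613.69 + 7960.50 = 27574.19

Total landed cost: SGD 27574.19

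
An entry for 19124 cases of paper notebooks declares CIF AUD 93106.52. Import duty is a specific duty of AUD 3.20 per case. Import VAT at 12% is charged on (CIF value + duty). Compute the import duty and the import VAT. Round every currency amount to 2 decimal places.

Import duty = 19124 × 3.20 = 61196.80
VAT base = CIF + duty = 93106.52 + 61196.80 = 154303.32
Import VAT = 154303.32 × 12% = 18516.40

Import duty: AUD 61196.80; import VAT: AUD 18516.40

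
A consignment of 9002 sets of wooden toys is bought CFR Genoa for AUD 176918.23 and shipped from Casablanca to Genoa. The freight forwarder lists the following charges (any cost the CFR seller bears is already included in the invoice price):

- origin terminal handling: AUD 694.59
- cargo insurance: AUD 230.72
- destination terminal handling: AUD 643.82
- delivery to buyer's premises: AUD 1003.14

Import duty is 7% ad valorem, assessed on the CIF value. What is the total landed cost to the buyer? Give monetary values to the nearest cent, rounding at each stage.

Total landed cost: AUD 191196.34

CFR: the seller pays costs through ocean freight to the destination port, but not insurance.
Already in the invoice (seller's account under CFR): origin terminal — exclude.
CIF value = CFR price + insurance = 176918.23 + 230.72 = 177148.95
Import duty = 177148.95 × 7% = 12400.43
Buyer bears: insurance 230.72 + destination terminal 643.82 + delivery 1003.14 + duty 12400.43 = 14278.11
Landed cost = invoice 176918.23 + 14278.11 = 191196.34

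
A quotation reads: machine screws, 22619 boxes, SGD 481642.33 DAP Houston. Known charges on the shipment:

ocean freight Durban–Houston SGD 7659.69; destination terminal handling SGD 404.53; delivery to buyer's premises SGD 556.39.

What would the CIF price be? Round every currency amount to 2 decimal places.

CIF price: SGD 480681.41

Not relevant to the conversion: freight — on the seller under both DAP and CIF; already in the DAP price and stays in the CIF price.
From DAP to CIF, the seller no longer bears: destination terminal, delivery.
CIF price = 481642.33 − 404.53 − 556.39 = 480681.41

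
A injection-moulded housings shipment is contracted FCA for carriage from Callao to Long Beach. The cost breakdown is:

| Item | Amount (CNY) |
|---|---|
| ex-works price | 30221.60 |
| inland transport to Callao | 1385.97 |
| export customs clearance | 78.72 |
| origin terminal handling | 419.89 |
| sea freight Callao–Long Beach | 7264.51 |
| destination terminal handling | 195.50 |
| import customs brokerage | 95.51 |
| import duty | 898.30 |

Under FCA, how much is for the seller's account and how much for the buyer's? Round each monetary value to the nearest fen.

FCA: the seller delivers export-cleared goods to the carrier; the buyer bears costs from that point.
Seller's account: goods 30221.60 + inland to port 1385.97 + export clearance 78.72 = 31686.29
Buyer's account: origin terminal 419.89 + freight 7264.51 + destination terminal 195.50 + brokerage 95.51 + duty 898.30 = 8873.71

Seller: CNY 31686.29; buyer: CNY 8873.71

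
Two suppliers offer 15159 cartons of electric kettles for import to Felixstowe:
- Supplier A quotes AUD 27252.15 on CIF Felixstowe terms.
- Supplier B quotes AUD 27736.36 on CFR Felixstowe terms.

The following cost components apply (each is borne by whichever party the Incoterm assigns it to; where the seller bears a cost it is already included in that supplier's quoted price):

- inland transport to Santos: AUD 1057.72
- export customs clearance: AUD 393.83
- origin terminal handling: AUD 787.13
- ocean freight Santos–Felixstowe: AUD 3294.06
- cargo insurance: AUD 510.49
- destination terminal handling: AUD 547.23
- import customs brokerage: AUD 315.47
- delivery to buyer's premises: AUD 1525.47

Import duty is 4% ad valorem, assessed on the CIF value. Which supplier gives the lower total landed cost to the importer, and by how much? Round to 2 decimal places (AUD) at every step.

Supplier A (CIF):
The CIF price already equals the CIF value: 27252.15
Import duty = 27252.15 × 4% = 1090.09
Buyer bears (A): 547.23 + 315.47 + 1525.47 = 2388.17
Landed cost (A) = invoice 27252.15 + 2388.17 + duty 1090.09 = 30730.41
Supplier B (CFR):
CIF value = CFR price + insurance = 27736.36 + 510.49 = 28246.85
Import duty = 28246.85 × 4% = 1129.87
Buyer bears (B): 510.49 + 547.23 + 315.47 + 1525.47 = 2898.66
Landed cost (B) = invoice 27736.36 + 2898.66 + duty 1129.87 = 31764.89
Difference = |30730.41 − 31764.89| = 1034.48

Supplier A is cheaper by AUD 1034.48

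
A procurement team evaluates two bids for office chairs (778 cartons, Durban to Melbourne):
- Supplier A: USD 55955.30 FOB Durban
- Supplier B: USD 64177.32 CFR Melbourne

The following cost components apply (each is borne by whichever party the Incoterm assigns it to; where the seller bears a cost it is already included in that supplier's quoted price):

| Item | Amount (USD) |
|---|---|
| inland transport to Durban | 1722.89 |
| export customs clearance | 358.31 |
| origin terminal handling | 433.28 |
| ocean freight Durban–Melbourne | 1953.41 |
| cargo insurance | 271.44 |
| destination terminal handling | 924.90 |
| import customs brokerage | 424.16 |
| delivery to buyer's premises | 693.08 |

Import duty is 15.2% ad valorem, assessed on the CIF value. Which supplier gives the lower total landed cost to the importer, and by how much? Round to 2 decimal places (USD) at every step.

Supplier A (FOB):
CIF value = FOB price + freight + insurance = 55955.30 + 1953.41 + 271.44 = 58180.15
Import duty = 58180.15 × 15.2% = 8843.38
Buyer bears (A): 1953.41 + 271.44 + 924.90 + 424.16 + 693.08 = 4266.99
Landed cost (A) = invoice 55955.30 + 4266.99 + duty 8843.38 = 69065.67
Supplier B (CFR):
CIF value = CFR price + insurance = 64177.32 + 271.44 = 64448.76
Import duty = 64448.76 × 15.2% = 9796.21
Buyer bears (B): 271.44 + 924.90 + 424.16 + 693.08 = 2313.58
Landed cost (B) = invoice 64177.32 + 2313.58 + duty 9796.21 = 76287.11
Difference = |69065.67 − 76287.11| = 7221.44

Supplier A is cheaper by USD 7221.44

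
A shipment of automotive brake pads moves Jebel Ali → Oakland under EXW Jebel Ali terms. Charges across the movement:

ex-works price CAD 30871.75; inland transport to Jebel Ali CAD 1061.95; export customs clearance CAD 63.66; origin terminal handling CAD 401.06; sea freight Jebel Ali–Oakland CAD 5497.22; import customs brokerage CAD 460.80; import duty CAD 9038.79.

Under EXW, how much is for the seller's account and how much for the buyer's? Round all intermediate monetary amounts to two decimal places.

Seller: CAD 30871.75; buyer: CAD 16523.48

EXW: the seller makes goods available at their premises; the buyer bears all onward costs.
Seller's account: goods 30871.75 = 30871.75
Buyer's account: inland to port 1061.95 + export clearance 63.66 + origin terminal 401.06 + freight 5497.22 + brokerage 460.80 + duty 9038.79 = 16523.48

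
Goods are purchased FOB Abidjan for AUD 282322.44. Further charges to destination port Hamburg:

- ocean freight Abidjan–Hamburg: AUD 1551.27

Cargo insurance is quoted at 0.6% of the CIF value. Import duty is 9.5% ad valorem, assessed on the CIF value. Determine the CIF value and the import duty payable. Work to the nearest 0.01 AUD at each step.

CIF value: AUD 285587.23; import duty: AUD 27130.79

Let C be the CIF value. C = FOB price + freight + 0.6% × C
C − 0.6% × C = 282322.44 + 1551.27
0.994 × C = 283873.71
C = 283873.71 / 0.994 = 285587.23
Insurance premium = 0.6% × 285587.23 = 1713.52
Import duty = 285587.23 × 9.5% = 27130.79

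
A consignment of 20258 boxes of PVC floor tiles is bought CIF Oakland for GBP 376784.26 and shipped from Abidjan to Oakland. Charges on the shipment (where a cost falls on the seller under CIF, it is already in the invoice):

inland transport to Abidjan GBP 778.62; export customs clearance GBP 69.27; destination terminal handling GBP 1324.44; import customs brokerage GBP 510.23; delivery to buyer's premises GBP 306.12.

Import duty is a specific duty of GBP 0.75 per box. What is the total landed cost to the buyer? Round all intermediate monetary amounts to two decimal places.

CIF: the seller pays costs through ocean freight and marine insurance to the destination port.
Already in the invoice (seller's account under CIF): inland to port, export clearance — exclude.
The CIF price already equals the CIF value: 376784.26
Import duty = 20258 × 0.75 = 15193.50
Buyer bears: destination terminal 1324.44 + brokerage 510.23 + delivery 306.12 + duty 15193.50 = 17334.29
Landed cost = invoice 376784.26 + 17334.29 = 394118.55

Total landed cost: GBP 394118.55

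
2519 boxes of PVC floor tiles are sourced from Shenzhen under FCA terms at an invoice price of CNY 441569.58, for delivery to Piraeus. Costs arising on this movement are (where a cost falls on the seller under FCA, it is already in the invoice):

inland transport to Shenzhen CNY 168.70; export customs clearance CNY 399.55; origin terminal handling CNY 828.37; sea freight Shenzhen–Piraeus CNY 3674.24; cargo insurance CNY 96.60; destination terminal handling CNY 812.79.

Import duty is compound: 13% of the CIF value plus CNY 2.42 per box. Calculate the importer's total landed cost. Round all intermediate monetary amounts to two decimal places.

FCA: the seller delivers export-cleared goods to the carrier; the buyer bears costs from that point.
Already in the invoice (seller's account under FCA): inland to port, export clearance — exclude.
CIF value = FCA price + origin terminal + freight + insurance = 441569.58 + 828.37 + 3674.24 + 96.60 = 446168.79
Ad valorem component: 446168.79 × 13% = 58001.94
Specific component: 2519 × 2.42 = 6095.98
Import duty = 58001.94 + 6095.98 = 64097.92
Buyer bears: origin terminal 828.37 + freight 3674.24 + insurance 96.60 + destination terminal 812.79 + duty 64097.92 = 69509.92
Landed cost = invoice 441569.58 + 69509.92 = 511079.50

Total landed cost: CNY 511079.50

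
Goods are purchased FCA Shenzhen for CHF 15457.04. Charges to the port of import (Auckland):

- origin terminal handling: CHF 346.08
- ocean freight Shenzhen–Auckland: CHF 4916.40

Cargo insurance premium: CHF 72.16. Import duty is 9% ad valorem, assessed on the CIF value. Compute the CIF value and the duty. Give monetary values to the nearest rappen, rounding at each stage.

CIF = FCA price + pre-shipment costs + freight + insurance
CIF = 15457.04 + 346.08 + 4916.40 + 72.16 = 20791.68
Import duty = 20791.68 × 9% = 1871.25

CIF value: CHF 20791.68; import duty: CHF 1871.25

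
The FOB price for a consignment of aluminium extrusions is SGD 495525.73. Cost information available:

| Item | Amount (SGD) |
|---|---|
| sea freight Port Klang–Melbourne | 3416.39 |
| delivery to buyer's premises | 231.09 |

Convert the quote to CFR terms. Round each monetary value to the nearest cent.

Not relevant to the conversion: delivery — on the buyer under both terms; not part of either seller's price.
From FOB to CFR, the seller additionally bears: freight.
CFR price = 495525.73 + 3416.39 = 498942.12

CFR price: SGD 498942.12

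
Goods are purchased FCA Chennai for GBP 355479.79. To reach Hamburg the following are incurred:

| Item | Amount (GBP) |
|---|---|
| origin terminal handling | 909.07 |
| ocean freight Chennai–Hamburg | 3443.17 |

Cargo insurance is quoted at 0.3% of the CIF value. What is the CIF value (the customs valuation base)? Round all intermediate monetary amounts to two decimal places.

CIF value: GBP 360914.77

Let C be the CIF value. C = FCA price + pre-shipment costs + freight + 0.3% × C
C − 0.3% × C = 355479.79 + 909.07 + 3443.17
0.997 × C = 359832.03
C = 359832.03 / 0.997 = 360914.77
Insurance premium = 0.3% × 360914.77 = 1082.74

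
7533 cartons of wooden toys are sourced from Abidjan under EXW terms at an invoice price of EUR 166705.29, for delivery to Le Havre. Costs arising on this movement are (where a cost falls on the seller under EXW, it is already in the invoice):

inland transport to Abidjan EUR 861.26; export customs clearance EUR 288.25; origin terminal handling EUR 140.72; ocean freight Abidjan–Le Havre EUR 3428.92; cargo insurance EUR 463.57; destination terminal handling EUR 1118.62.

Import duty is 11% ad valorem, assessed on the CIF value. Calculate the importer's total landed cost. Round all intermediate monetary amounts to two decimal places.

EXW: the seller makes goods available at their premises; the buyer bears all onward costs.
CIF value = EXW price + inland to port + export clearance + origin terminal + freight + insurance = 166705.29 + 861.26 + 288.25 + 140.72 + 3428.92 + 463.57 = 171888.01
Import duty = 171888.01 × 11% = 18907.68
Buyer bears: inland to port 861.26 + export clearance 288.25 + origin terminal 140.72 + freight 3428.92 + insurance 463.57 + destination terminal 1118.62 + duty 18907.68 = 25209.02
Landed cost = invoice 166705.29 + 25209.02 = 191914.31

Total landed cost: EUR 191914.31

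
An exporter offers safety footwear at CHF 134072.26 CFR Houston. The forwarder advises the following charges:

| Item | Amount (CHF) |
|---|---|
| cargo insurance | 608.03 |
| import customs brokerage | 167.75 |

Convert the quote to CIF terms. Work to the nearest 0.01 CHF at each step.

CIF price: CHF 134680.29

Not relevant to the conversion: brokerage — on the buyer under both terms; not part of either seller's price.
From CFR to CIF, the seller additionally bears: insurance.
CIF price = 134072.26 + 608.03 = 134680.29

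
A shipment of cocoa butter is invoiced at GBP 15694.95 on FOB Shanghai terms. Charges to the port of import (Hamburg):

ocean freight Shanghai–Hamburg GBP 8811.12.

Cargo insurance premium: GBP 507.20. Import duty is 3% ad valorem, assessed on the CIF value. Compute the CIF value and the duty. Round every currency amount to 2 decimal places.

CIF = FOB price + freight + insurance
CIF = 15694.95 + 8811.12 + 507.20 = 25013.27
Import duty = 25013.27 × 3% = 750.40

CIF value: GBP 25013.27; import duty: GBP 750.40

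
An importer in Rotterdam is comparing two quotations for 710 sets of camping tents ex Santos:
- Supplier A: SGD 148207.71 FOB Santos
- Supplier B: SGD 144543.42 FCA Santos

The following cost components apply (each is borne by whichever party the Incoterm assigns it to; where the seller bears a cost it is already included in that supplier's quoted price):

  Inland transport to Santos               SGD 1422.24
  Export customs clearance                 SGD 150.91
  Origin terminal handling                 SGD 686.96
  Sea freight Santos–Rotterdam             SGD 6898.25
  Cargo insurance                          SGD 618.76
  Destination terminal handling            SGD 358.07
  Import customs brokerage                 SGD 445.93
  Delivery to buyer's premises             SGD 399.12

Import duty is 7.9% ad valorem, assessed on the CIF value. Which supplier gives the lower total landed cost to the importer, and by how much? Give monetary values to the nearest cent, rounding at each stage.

Supplier A (FOB):
CIF value = FOB price + freight + insurance = 148207.71 + 6898.25 + 618.76 = 155724.72
Import duty = 155724.72 × 7.9% = 12302.25
Buyer bears (A): 6898.25 + 618.76 + 358.07 + 445.93 + 399.12 = 8720.13
Landed cost (A) = invoice 148207.71 + 8720.13 + duty 12302.25 = 169230.09
Supplier B (FCA):
CIF value = FCA price + origin terminal + freight + insurance = 144543.42 + 686.96 + 6898.25 + 618.76 = 152747.39
Import duty = 152747.39 × 7.9% = 12067.04
Buyer bears (B): 686.96 + 6898.25 + 618.76 + 358.07 + 445.93 + 399.12 = 9407.09
Landed cost (B) = invoice 144543.42 + 9407.09 + duty 12067.04 = 166017.55
Difference = |169230.09 − 166017.55| = 3212.54

Supplier B is cheaper by SGD 3212.54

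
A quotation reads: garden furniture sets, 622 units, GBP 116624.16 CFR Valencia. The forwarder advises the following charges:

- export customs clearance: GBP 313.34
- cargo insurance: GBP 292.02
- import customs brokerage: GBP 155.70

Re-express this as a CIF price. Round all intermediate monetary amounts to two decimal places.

Not relevant to the conversion: export clearance — on the seller under both CFR and CIF; already in the CFR price and stays in the CIF price. brokerage — on the buyer under both terms; not part of either seller's price.
From CFR to CIF, the seller additionally bears: insurance.
CIF price = 116624.16 + 292.02 = 116916.18

CIF price: GBP 116916.18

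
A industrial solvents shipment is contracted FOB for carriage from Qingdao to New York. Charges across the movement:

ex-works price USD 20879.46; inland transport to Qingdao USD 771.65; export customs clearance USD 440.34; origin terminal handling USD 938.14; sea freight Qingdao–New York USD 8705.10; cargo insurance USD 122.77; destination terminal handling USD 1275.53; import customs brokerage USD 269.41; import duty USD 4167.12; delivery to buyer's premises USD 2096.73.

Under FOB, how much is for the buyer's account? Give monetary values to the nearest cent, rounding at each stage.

FOB: the seller bears costs until goods are on board at the origin port; the buyer bears freight, insurance and all costs thereafter.
Seller's account: goods 20879.46 + inland to port 771.65 + export clearance 440.34 + origin terminal 938.14 = 23029.59
Buyer's account: freight 8705.10 + insurance 122.77 + destination terminal 1275.53 + brokerage 269.41 + duty 4167.12 + delivery 2096.73 = 16636.66

Buyer's account: USD 16636.66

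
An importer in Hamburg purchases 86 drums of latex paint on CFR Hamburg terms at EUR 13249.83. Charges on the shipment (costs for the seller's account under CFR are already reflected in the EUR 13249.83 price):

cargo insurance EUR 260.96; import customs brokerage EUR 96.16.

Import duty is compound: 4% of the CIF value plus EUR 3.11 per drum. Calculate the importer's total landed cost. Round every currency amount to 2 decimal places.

CFR: the seller pays costs through ocean freight to the destination port, but not insurance.
CIF value = CFR price + insurance = 13249.83 + 260.96 = 13510.79
Ad valorem component: 13510.79 × 4% = 540.43
Specific component: 86 × 3.11 = 267.46
Import duty = 540.43 + 267.46 = 807.89
Buyer bears: insurance 260.96 + brokerage 96.16 + duty 807.89 = 1165.01
Landed cost = invoice 13249.83 + 1165.01 = 14414.84

Total landed cost: EUR 14414.84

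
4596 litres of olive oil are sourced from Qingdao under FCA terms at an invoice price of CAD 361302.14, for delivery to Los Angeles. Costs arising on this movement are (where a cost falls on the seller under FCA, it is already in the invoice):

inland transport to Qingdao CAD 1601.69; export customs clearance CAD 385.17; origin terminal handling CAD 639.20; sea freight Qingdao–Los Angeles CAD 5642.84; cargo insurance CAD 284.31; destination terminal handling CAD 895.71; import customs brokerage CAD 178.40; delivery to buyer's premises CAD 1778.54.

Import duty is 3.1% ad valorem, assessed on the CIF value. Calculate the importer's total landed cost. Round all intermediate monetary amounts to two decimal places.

FCA: the seller delivers export-cleared goods to the carrier; the buyer bears costs from that point.
Already in the invoice (seller's account under FCA): inland to port, export clearance — exclude.
CIF value = FCA price + origin terminal + freight + insurance = 361302.14 + 639.20 + 5642.84 + 284.31 = 367868.49
Import duty = 367868.49 × 3.1% = 11403.92
Buyer bears: origin terminal 639.20 + freight 5642.84 + insurance 284.31 + destination terminal 895.71 + brokerage 178.40 + delivery 1778.54 + duty 11403.92 = 20822.92
Landed cost = invoice 361302.14 + 20822.92 = 382125.06

Total landed cost: CAD 382125.06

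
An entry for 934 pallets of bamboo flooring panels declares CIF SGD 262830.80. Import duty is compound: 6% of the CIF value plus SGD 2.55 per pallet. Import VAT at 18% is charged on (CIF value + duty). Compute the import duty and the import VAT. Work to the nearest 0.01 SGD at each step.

Ad valorem component: 262830.80 × 6% = 15769.85
Specific component: 934 × 2.55 = 2381.70
Import duty = 15769.85 + 2381.70 = 18151.55
VAT base = CIF + duty = 262830.80 + 18151.55 = 280982.35
Import VAT = 280982.35 × 18% = 50576.82

Import duty: SGD 18151.55; import VAT: SGD 50576.82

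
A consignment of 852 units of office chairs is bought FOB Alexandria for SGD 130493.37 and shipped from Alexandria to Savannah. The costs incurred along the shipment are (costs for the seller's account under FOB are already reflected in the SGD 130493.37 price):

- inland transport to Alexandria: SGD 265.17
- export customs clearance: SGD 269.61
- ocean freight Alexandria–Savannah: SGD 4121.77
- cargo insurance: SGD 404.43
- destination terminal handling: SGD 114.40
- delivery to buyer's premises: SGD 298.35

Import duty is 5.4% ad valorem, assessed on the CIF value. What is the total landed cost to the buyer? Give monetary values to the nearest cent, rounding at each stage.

FOB: the seller bears costs until goods are on board at the origin port; the buyer bears freight, insurance and all costs thereafter.
Already in the invoice (seller's account under FOB): inland to port, export clearance — exclude.
CIF value = FOB price + freight + insurance = 130493.37 + 4121.77 + 404.43 = 135019.57
Import duty = 135019.57 × 5.4% = 7291.06
Buyer bears: freight 4121.77 + insurance 404.43 + destination terminal 114.40 + delivery 298.35 + duty 7291.06 = 12230.01
Landed cost = invoice 130493.37 + 12230.01 = 142723.38

Total landed cost: SGD 142723.38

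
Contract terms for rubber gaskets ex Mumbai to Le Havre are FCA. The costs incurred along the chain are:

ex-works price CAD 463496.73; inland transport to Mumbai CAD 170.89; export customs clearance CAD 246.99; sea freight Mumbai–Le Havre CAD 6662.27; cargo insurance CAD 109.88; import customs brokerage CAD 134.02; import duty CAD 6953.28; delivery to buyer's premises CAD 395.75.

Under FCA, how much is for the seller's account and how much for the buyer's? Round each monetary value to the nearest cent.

FCA: the seller delivers export-cleared goods to the carrier; the buyer bears costs from that point.
Seller's account: goods 463496.73 + inland to port 170.89 + export clearance 246.99 = 463914.61
Buyer's account: freight 6662.27 + insurance 109.88 + brokerage 134.02 + duty 6953.28 + delivery 395.75 = 14255.20

Seller: CAD 463914.61; buyer: CAD 14255.20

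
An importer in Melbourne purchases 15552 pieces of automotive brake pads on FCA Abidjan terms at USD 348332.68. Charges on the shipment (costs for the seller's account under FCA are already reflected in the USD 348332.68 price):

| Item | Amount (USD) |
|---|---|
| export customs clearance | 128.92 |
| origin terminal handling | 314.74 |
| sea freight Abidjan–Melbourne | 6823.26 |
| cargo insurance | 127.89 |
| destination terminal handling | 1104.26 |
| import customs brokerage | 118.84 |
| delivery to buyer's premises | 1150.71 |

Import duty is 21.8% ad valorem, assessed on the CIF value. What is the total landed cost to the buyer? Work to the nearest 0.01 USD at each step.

Total landed cost: USD 435492.87

FCA: the seller delivers export-cleared goods to the carrier; the buyer bears costs from that point.
Already in the invoice (seller's account under FCA): export clearance — exclude.
CIF value = FCA price + origin terminal + freight + insurance = 348332.68 + 314.74 + 6823.26 + 127.89 = 355598.57
Import duty = 355598.57 × 21.8% = 77520.49
Buyer bears: origin terminal 314.74 + freight 6823.26 + insurance 127.89 + destination terminal 1104.26 + brokerage 118.84 + delivery 1150.71 + duty 77520.49 = 87160.19
Landed cost = invoice 348332.68 + 87160.19 = 435492.87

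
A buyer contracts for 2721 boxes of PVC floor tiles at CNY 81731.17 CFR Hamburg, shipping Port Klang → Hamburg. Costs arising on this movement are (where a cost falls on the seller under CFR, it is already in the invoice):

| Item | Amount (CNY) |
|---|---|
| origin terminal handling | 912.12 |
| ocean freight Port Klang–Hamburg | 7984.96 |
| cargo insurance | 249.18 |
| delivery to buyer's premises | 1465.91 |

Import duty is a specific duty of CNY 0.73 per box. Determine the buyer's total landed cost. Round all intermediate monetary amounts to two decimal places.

Total landed cost: CNY 85432.59

CFR: the seller pays costs through ocean freight to the destination port, but not insurance.
Already in the invoice (seller's account under CFR): origin terminal, freight — exclude.
CIF value = CFR price + insurance = 81731.17 + 249.18 = 81980.35
Import duty = 2721 × 0.73 = 1986.33
Buyer bears: insurance 249.18 + delivery 1465.91 + duty 1986.33 = 3701.42
Landed cost = invoice 81731.17 + 3701.42 = 85432.59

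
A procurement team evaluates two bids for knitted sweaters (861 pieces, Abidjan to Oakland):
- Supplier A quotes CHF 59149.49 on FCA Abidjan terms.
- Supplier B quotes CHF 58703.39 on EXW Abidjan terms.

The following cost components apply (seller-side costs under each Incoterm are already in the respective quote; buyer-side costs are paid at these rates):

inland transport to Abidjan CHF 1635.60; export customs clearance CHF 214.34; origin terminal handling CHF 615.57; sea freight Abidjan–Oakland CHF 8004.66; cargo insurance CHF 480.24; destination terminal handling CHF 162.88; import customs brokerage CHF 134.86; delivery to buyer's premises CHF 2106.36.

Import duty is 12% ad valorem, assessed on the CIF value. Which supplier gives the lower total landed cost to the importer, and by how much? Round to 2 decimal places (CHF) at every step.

Supplier A (FCA):
CIF value = FCA price + origin terminal + freight + insurance = 59149.49 + 615.57 + 8004.66 + 480.24 = 68249.96
Import duty = 68249.96 × 12% = 8190.00
Buyer bears (A): 615.57 + 8004.66 + 480.24 + 162.88 + 134.86 + 2106.36 = 11504.57
Landed cost (A) = invoice 59149.49 + 11504.57 + duty 8190.00 = 78844.06
Supplier B (EXW):
CIF value = EXW price + inland to port + export clearance + origin terminal + freight + insurance = 58703.39 + 1635.60 + 214.34 + 615.57 + 8004.66 + 480.24 = 69653.80
Import duty = 69653.80 × 12% = 8358.46
Buyer bears (B): 1635.60 + 214.34 + 615.57 + 8004.66 + 480.24 + 162.88 + 134.86 + 2106.36 = 13354.51
Landed cost (B) = invoice 58703.39 + 13354.51 + duty 8358.46 = 80416.36
Difference = |78844.06 − 80416.36| = 1572.30

Supplier A is cheaper by CHF 1572.30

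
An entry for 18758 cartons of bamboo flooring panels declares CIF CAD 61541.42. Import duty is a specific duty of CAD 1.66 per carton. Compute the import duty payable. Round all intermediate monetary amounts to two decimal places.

Import duty = 18758 × 1.66 = 31138.28

Import duty: CAD 31138.28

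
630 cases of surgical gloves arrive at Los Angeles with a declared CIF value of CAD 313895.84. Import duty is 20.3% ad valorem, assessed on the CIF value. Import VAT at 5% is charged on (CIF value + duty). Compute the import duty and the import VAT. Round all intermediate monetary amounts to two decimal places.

Import duty = 313895.84 × 20.3% = 63720.86
VAT base = CIF + duty = 313895.84 + 63720.86 = 377616.70
Import VAT = 377616.70 × 5% = 18880.84

Import duty: CAD 63720.86; import VAT: CAD 18880.84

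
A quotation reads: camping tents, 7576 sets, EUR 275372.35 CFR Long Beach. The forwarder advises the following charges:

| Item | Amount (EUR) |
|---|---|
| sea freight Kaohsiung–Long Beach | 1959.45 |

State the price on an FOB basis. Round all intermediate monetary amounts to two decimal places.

From CFR to FOB, the seller no longer bears: freight.
FOB price = 275372.35 − 1959.45 = 273412.90

FOB price: EUR 273412.90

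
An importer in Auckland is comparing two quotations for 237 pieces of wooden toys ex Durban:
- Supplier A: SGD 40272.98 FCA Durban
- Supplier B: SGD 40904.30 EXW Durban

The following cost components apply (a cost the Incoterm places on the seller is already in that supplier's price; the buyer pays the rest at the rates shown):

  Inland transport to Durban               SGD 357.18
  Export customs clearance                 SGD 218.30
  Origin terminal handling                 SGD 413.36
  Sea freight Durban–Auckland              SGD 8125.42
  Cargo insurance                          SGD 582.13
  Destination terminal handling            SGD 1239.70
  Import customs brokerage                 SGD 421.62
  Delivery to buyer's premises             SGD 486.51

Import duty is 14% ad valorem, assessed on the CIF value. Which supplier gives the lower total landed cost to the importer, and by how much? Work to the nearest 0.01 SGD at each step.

Supplier A is cheaper by SGD 1375.76

Supplier A (FCA):
CIF value = FCA price + origin terminal + freight + insurance = 40272.98 + 413.36 + 8125.42 + 582.13 = 49393.89
Import duty = 49393.89 × 14% = 6915.14
Buyer bears (A): 413.36 + 8125.42 + 582.13 + 1239.70 + 421.62 + 486.51 = 11268.74
Landed cost (A) = invoice 40272.98 + 11268.74 + duty 6915.14 = 58456.86
Supplier B (EXW):
CIF value = EXW price + inland to port + export clearance + origin terminal + freight + insurance = 40904.30 + 357.18 + 218.30 + 413.36 + 8125.42 + 582.13 = 50600.69
Import duty = 50600.69 × 14% = 7084.10
Buyer bears (B): 357.18 + 218.30 + 413.36 + 8125.42 + 582.13 + 1239.70 + 421.62 + 486.51 = 11844.22
Landed cost (B) = invoice 40904.30 + 11844.22 + duty 7084.10 = 59832.62
Difference = |58456.86 − 59832.62| = 1375.76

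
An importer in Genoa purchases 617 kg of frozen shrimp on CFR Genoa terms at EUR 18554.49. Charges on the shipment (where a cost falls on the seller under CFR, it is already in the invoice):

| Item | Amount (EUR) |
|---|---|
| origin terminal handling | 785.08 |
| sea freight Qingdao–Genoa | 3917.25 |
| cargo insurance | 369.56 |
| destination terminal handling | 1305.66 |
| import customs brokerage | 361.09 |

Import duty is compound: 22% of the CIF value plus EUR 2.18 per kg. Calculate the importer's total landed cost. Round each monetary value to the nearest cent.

Total landed cost: EUR 26099.15

CFR: the seller pays costs through ocean freight to the destination port, but not insurance.
Already in the invoice (seller's account under CFR): origin terminal, freight — exclude.
CIF value = CFR price + insurance = 18554.49 + 369.56 = 18924.05
Ad valorem component: 18924.05 × 22% = 4163.29
Specific component: 617 × 2.18 = 1345.06
Import duty = 4163.29 + 1345.06 = 5508.35
Buyer bears: insurance 369.56 + destination terminal 1305.66 + brokerage 361.09 + duty 5508.35 = 7544.66
Landed cost = invoice 18554.49 + 7544.66 = 26099.15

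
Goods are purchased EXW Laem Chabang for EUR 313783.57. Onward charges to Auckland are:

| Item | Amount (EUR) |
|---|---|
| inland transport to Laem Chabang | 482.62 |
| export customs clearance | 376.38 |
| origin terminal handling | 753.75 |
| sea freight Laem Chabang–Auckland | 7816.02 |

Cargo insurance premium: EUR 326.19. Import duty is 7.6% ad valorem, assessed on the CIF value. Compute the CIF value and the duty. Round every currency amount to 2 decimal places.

CIF = EXW price + pre-shipment costs + freight + insurance
CIF = 313783.57 + 482.62 + 376.38 + 753.75 + 7816.02 + 326.19 = 323538.53
Import duty = 323538.53 × 7.6% = 24588.93

CIF value: EUR 323538.53; import duty: EUR 24588.93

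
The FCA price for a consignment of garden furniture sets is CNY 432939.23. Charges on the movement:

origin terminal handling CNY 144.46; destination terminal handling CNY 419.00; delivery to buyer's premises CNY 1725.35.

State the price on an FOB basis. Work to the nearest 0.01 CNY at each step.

FOB price: CNY 433083.69

Not relevant to the conversion: delivery, destination terminal — on the buyer under both terms; not part of either seller's price.
From FCA to FOB, the seller additionally bears: origin terminal.
FOB price = 432939.23 + 144.46 = 433083.69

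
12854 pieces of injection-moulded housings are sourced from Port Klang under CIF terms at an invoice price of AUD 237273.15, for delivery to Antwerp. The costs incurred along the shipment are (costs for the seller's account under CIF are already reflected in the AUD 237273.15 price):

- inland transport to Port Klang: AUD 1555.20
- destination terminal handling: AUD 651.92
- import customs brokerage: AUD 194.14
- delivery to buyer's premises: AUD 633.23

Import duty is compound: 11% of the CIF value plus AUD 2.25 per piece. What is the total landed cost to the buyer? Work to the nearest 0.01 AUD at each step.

CIF: the seller pays costs through ocean freight and marine insurance to the destination port.
Already in the invoice (seller's account under CIF): inland to port — exclude.
The CIF price already equals the CIF value: 237273.15
Ad valorem component: 237273.15 × 11% = 26100.05
Specific component: 12854 × 2.25 = 28921.50
Import duty = 26100.05 + 28921.50 = 55021.55
Buyer bears: destination terminal 651.92 + brokerage 194.14 + delivery 633.23 + duty 55021.55 = 56500.84
Landed cost = invoice 237273.15 + 56500.84 = 293773.99

Total landed cost: AUD 293773.99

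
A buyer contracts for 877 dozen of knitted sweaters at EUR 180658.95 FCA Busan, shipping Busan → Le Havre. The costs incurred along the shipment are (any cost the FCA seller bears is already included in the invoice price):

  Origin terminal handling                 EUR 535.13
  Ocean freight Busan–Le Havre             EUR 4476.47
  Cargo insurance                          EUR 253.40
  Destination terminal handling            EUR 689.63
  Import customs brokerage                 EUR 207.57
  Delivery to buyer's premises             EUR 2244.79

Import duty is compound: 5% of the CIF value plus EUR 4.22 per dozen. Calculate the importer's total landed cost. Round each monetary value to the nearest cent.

Total landed cost: EUR 202063.08

FCA: the seller delivers export-cleared goods to the carrier; the buyer bears costs from that point.
CIF value = FCA price + origin terminal + freight + insurance = 180658.95 + 535.13 + 4476.47 + 253.40 = 185923.95
Ad valorem component: 185923.95 × 5% = 9296.20
Specific component: 877 × 4.22 = 3700.94
Import duty = 9296.20 + 3700.94 = 12997.14
Buyer bears: origin terminal 535.13 + freight 4476.47 + insurance 253.40 + destination terminal 689.63 + brokerage 207.57 + delivery 2244.79 + duty 12997.14 = 21404.13
Landed cost = invoice 180658.95 + 21404.13 = 202063.08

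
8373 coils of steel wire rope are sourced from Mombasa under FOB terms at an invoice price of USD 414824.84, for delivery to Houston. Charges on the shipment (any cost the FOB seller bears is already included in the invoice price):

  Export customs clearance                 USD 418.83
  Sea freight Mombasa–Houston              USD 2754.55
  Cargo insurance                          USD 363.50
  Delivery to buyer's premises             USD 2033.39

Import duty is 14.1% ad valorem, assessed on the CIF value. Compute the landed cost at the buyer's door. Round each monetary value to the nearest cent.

Total landed cost: USD 478906.23

FOB: the seller bears costs until goods are on board at the origin port; the buyer bears freight, insurance and all costs thereafter.
Already in the invoice (seller's account under FOB): export clearance — exclude.
CIF value = FOB price + freight + insurance = 414824.84 + 2754.55 + 363.50 = 417942.89
Import duty = 417942.89 × 14.1% = 58929.95
Buyer bears: freight 2754.55 + insurance 363.50 + delivery 2033.39 + duty 58929.95 = 64081.39
Landed cost = invoice 414824.84 + 64081.39 = 478906.23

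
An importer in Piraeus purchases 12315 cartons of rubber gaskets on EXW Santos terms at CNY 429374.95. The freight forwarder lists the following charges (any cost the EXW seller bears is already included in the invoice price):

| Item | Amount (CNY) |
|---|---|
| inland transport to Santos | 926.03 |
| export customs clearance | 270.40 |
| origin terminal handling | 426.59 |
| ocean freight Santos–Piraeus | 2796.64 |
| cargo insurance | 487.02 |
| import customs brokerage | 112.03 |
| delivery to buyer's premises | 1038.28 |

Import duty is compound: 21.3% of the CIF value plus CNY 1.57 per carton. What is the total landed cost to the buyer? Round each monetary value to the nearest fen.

EXW: the seller makes goods available at their premises; the buyer bears all onward costs.
CIF value = EXW price + inland to port + export clearance + origin terminal + freight + insurance = 429374.95 + 926.03 + 270.40 + 426.59 + 2796.64 + 487.02 = 434281.63
Ad valorem component: 434281.63 × 21.3% = 92501.99
Specific component: 12315 × 1.57 = 19334.55
Import duty = 92501.99 + 19334.55 = 111836.54
Buyer bears: inland to port 926.03 + export clearance 270.40 + origin terminal 426.59 + freight 2796.64 + insurance 487.02 + brokerage 112.03 + delivery 1038.28 + duty 111836.54 = 117893.53
Landed cost = invoice 429374.95 + 117893.53 = 547268.48

Total landed cost: CNY 547268.48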